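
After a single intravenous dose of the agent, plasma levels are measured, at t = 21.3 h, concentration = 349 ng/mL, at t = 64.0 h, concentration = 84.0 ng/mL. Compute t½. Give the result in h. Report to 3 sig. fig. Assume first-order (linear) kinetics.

20.8 h

k = ln(C₁/C₂) / (t₂ − t₁) = ln(349/84.0) / (64.0 − 21.3)
  = 1.424 / 42.70 = 0.03335 h⁻¹
t½ = ln2 / k = 0.693147 / 0.03335 = 20.78 h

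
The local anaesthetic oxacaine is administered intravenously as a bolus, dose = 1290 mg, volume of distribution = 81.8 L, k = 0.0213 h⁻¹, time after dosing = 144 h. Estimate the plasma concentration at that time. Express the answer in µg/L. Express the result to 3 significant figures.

C₀ = Dose / Vd = 1290 / 81.8 = 15.77 mg/L
C = C₀ · e^(−k·t) = 15.77 × e^(−0.02130 × 144)
  = 15.77 × 0.04655 = 0.7341 mg/L
Convert: 0.7341 mg/L × 1000 = 734.1 µg/L

734 µg/L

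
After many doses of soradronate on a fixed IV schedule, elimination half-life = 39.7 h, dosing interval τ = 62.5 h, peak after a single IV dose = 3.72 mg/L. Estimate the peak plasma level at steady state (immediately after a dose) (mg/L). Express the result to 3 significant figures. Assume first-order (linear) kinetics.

5.60 mg/L

k = ln2 / t½ = 0.693147 / 39.7 = 0.01746 h⁻¹
e^(−kτ) = e^(−0.01746 × 62.5) = 0.3358
Accumulation ratio R = 1 / (1 − e^(−kτ)) = 1 / (1 − 0.3358) = 1.506
Steady-state peak = C₀ × R = 3.72 × 1.506 = 5.602 mg/L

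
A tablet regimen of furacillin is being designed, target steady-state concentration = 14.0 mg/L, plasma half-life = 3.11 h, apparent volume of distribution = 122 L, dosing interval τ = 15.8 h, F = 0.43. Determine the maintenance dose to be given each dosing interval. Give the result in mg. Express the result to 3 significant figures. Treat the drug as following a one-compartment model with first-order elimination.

k = ln2 / t½ = 0.693147 / 3.11 = 0.2229 h⁻¹
CL = k × Vd = 0.2229 × 122 = 27.19 L/h
At steady state, F × (Dose/τ) = Css × CL.
Dose = Css × CL × τ / F = 14.0 × 27.19 × 15.8 / 0.43 = 13990 mg

14000 mg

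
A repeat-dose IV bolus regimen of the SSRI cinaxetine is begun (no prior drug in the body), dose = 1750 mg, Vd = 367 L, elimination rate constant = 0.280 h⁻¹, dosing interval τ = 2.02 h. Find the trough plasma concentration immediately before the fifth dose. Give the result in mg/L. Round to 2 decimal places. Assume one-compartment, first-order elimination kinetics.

C₀ per dose = Dose / Vd = 1750 / 367 = 4.768 mg/L
Fraction remaining after one interval: r = e^(−kτ) = e^(−0.2800 × 2.02) = 0.5680
Before dose 5, 4 doses have been given (aged 1τ, 2τ, 3τ, 4τ).
C_trough = C₀ × (r + r² + … + r^4) = C₀ × r(1−r^4)/(1−r)
        = 4.768 × 0.5680 × (1 − 0.1041) / (1 − 0.5680) = 5.616 mg/L

5.62 mg/L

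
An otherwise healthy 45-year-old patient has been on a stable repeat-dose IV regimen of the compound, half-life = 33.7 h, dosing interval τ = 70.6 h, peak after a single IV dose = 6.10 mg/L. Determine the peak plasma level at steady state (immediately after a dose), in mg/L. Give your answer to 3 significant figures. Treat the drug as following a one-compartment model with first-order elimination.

k = ln2 / t½ = 0.693147 / 33.7 = 0.02057 h⁻¹
e^(−kτ) = e^(−0.02057 × 70.6) = 0.2340
Accumulation ratio R = 1 / (1 − e^(−kτ)) = 1 / (1 − 0.2340) = 1.305
Steady-state peak = C₀ × R = 6.10 × 1.305 = 7.961 mg/L

7.96 mg/L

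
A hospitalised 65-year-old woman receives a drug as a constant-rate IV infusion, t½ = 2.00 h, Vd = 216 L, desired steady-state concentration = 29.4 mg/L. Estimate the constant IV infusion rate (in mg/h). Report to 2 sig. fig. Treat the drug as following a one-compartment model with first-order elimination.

2200 mg/h

k = ln2 / t½ = 0.693147 / 2.00 = 0.3466 h⁻¹
CL = k × Vd = 0.3466 × 216 = 74.87 L/h
At steady state, infusion rate R₀ = Css × CL = 29.4 × 74.87 = 2201 mg/h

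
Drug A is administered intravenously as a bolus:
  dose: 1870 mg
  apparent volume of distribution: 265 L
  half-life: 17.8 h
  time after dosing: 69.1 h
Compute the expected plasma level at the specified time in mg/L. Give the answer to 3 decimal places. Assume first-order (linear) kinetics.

C₀ = Dose / Vd = 1870 / 265 = 7.057 mg/L
k = ln2 / t½ = 0.693147 / 17.8 = 0.03894 h⁻¹
C = C₀ · e^(−k·t) = 7.057 × e^(−0.03894 × 69.1)
  = 7.057 × 0.06783 = 0.4787 mg/L

0.479 mg/L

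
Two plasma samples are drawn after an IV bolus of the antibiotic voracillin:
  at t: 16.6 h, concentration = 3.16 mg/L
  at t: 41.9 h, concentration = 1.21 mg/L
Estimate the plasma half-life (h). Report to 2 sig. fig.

18 h

k = ln(C₁/C₂) / (t₂ − t₁) = ln(3.16/1.21) / (41.9 − 16.6)
  = 0.9600 / 25.30 = 0.03794 h⁻¹
t½ = ln2 / k = 0.693147 / 0.03794 = 18.27 h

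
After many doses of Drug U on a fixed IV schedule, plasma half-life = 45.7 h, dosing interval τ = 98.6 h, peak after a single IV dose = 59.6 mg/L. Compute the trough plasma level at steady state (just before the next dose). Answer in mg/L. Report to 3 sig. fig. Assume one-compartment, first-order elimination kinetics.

17.2 mg/L

k = ln2 / t½ = 0.693147 / 45.7 = 0.01517 h⁻¹
e^(−kτ) = e^(−0.01517 × 98.6) = 0.2241
Accumulation ratio R = 1 / (1 − e^(−kτ)) = 1 / (1 − 0.2241) = 1.289
Steady-state trough = C₀ × R × e^(−kτ) = 59.6 × 1.289 × 0.2241 = 17.22 mg/L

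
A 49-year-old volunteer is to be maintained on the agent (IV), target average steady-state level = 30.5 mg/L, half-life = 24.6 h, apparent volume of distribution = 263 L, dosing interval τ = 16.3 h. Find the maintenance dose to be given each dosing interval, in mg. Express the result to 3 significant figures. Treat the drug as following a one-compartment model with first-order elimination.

3680 mg

k = ln2 / t½ = 0.693147 / 24.6 = 0.02818 h⁻¹
CL = k × Vd = 0.02818 × 263 = 7.411 L/h
At steady state, Dose/τ = Css × CL.
Dose = Css × CL × τ = 30.5 × 7.411 × 16.3 = 3684 mg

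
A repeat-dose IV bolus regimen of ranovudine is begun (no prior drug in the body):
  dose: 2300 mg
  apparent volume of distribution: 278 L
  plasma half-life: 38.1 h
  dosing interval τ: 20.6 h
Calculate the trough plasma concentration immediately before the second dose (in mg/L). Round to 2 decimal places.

C₀ per dose = Dose / Vd = 2300 / 278 = 8.273 mg/L
k = ln2 / t½ = 0.693147 / 38.1 = 0.01819 h⁻¹
Fraction remaining after one interval: r = e^(−kτ) = e^(−0.01819 × 20.6) = 0.6875
Before dose 2, 1 dose has been given (aged 1τ).
C_trough = C₀ × r = 8.273 × 0.6875 = 5.688 mg/L

5.69 mg/L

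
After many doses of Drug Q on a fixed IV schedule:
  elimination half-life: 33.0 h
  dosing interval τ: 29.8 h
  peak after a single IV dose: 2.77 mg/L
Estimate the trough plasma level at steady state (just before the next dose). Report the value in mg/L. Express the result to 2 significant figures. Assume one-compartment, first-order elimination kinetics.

k = ln2 / t½ = 0.693147 / 33.0 = 0.02100 h⁻¹
e^(−kτ) = e^(−0.02100 × 29.8) = 0.5348
Accumulation ratio R = 1 / (1 − e^(−kτ)) = 1 / (1 − 0.5348) = 2.150
Steady-state trough = C₀ × R × e^(−kτ) = 2.77 × 2.150 × 0.5348 = 3.185 mg/L

3.2 mg/L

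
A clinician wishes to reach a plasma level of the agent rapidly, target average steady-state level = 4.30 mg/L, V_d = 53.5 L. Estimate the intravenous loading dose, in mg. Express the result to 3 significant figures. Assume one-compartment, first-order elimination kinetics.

230 mg

LD = Css × Vd = 4.30 × 53.5 = 230.1 mg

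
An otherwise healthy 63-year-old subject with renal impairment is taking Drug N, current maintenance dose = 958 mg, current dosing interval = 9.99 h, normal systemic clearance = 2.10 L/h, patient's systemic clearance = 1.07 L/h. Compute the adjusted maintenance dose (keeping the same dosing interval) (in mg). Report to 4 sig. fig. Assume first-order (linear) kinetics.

To keep the same average steady-state level, dosing rate must scale with clearance.
CL ratio = 1.07 / 2.10 = 0.5095
New dose (same interval) = 958 × 0.5095 = 488.1 mg

488.1 mg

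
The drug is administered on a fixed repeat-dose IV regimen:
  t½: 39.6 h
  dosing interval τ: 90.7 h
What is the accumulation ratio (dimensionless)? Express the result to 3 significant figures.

k = ln2 / t½ = 0.693147 / 39.6 = 0.01750 h⁻¹
e^(−kτ) = e^(−0.01750 × 90.7) = 0.2045
Accumulation ratio R = 1 / (1 − e^(−kτ)) = 1 / (1 − 0.2045) = 1.257

1.26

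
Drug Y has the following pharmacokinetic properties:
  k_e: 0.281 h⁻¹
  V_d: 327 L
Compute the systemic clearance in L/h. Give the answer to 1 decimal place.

91.9 L/h

CL = k × Vd = 0.281 × 327 = 91.89 L/h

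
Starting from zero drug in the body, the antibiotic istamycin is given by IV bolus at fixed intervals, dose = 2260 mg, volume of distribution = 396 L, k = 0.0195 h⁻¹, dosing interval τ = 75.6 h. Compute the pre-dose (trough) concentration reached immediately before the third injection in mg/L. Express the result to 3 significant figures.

1.61 mg/L

C₀ per dose = Dose / Vd = 2260 / 396 = 5.707 mg/L
Fraction remaining after one interval: r = e^(−kτ) = e^(−0.01950 × 75.6) = 0.2290
Before dose 3, 2 doses have been given (aged 1τ, 2τ).
C_trough = C₀ × (r + r²) = 5.707 × (0.2290 + 0.05244) = 1.606 mg/L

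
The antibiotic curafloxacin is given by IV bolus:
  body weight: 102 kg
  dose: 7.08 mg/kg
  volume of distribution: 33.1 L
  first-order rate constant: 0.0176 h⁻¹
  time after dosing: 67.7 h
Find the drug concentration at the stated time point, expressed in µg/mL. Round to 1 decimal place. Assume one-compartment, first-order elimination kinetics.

Total dose = 7.08 × 102 = 722.2 mg
C₀ = Dose / Vd = 722.2 / 33.1 = 21.82 mg/L
C = C₀ · e^(−k·t) = 21.82 × e^(−0.01760 × 67.7)
  = 21.82 × 0.3038 = 6.629 mg/L
(6.629 mg/L = 6.629 µg/mL)

6.6 µg/mL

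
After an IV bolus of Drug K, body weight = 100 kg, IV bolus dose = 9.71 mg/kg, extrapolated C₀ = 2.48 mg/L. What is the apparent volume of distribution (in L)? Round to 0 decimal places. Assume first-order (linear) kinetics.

Dose = 9.71 × 100 = 971.0 mg
Vd = Dose / C₀ = 971.0 / 2.48 = 391.5 L

392 L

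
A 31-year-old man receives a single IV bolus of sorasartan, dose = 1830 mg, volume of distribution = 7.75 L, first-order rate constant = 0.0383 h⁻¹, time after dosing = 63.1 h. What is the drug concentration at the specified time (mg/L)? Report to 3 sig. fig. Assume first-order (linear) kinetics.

21.1 mg/L

C₀ = Dose / Vd = 1830 / 7.75 = 236.1 mg/L
C = C₀ · e^(−k·t) = 236.1 × e^(−0.03830 × 63.1)
  = 236.1 × 0.08921 = 21.06 mg/L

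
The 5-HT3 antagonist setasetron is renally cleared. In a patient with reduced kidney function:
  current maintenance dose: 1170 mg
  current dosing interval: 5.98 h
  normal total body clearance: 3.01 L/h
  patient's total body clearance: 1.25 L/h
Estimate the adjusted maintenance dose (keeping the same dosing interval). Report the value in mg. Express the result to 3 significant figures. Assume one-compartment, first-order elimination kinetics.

486 mg

To keep the same average steady-state level, dosing rate must scale with clearance.
CL ratio = 1.25 / 3.01 = 0.4153
New dose (same interval) = 1170 × 0.4153 = 485.9 mg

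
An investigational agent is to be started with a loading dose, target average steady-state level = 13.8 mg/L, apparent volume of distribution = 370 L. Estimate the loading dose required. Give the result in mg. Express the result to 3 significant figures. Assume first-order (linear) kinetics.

LD = Css × Vd = 13.8 × 370 = 5106 mg

5110 mg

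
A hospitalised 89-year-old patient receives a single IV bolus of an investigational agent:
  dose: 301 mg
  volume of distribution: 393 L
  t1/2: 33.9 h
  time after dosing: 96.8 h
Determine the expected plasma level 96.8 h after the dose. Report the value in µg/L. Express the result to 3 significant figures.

106 µg/L

C₀ = Dose / Vd = 301.0 / 393 = 0.7659 mg/L
k = ln2 / t½ = 0.693147 / 33.9 = 0.02045 h⁻¹
C = C₀ · e^(−k·t) = 0.7659 × e^(−0.02045 × 96.8)
  = 0.7659 × 0.1381 = 0.1058 mg/L
Convert: 0.1058 mg/L × 1000 = 105.8 µg/L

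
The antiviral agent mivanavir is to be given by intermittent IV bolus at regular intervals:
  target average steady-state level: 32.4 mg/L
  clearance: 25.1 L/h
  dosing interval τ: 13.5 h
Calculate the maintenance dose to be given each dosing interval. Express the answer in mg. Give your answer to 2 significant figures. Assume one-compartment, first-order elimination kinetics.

At steady state, Dose/τ = Css × CL.
Dose = Css × CL × τ = 32.4 × 25.10 × 13.5 = 10980 mg

11000 mg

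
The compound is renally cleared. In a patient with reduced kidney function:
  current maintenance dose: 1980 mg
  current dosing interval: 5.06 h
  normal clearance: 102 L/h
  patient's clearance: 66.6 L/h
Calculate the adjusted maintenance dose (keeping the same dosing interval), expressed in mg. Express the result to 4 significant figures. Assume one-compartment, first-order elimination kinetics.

1293 mg

To keep the same average steady-state level, dosing rate must scale with clearance.
CL ratio = 66.6 / 102 = 0.6529
New dose (same interval) = 1980 × 0.6529 = 1293 mg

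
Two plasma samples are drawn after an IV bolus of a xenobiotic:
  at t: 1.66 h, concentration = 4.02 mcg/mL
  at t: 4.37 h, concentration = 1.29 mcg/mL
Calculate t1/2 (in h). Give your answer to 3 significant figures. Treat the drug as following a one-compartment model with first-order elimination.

1.65 h

k = ln(C₁/C₂) / (t₂ − t₁) = ln(4.02/1.29) / (4.37 − 1.66)
  = 1.137 / 2.710 = 0.4196 h⁻¹
t½ = ln2 / k = 0.693147 / 0.4196 = 1.652 h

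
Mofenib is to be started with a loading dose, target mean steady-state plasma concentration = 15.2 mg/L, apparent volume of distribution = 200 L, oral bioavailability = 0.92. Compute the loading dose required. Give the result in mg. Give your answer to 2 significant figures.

3300 mg

LD = Css × Vd / F = 15.2 × 200 / 0.92 = 3304 mg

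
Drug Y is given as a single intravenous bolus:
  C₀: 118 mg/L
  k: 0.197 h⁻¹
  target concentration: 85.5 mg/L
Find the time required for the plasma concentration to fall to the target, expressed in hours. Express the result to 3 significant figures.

t = ln(C₀ / C) / k = ln(118.0 / 85.5) / 0.1970
  = ln(1.380) / 0.1970 = 0.3221 / 0.1970 = 1.635 h

1.64 h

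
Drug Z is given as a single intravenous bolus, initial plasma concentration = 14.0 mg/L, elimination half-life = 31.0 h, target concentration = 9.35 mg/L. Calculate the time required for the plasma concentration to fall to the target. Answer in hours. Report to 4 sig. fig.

18.05 h

k = ln2 / t½ = 0.693147 / 31.0 = 0.02236 h⁻¹
t = ln(C₀ / C) / k = ln(14.00 / 9.35) / 0.02236
  = ln(1.497) / 0.02236 = 0.4035 / 0.02236 = 18.05 h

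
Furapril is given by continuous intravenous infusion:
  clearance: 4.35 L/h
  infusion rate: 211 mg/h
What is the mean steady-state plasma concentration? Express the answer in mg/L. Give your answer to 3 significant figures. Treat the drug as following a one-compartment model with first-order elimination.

At steady state Css = R₀ / CL = 211 / 4.350 = 48.51 mg/L

48.5 mg/L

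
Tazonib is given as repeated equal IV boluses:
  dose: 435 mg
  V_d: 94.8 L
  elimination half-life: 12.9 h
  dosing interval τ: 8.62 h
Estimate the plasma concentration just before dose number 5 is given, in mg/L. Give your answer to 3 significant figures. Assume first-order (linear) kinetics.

C₀ per dose = Dose / Vd = 435 / 94.8 = 4.589 mg/L
k = ln2 / t½ = 0.693147 / 12.9 = 0.05373 h⁻¹
Fraction remaining after one interval: r = e^(−kτ) = e^(−0.05373 × 8.62) = 0.6293
Before dose 5, 4 doses have been given (aged 1τ, 2τ, 3τ, 4τ).
C_trough = C₀ × (r + r² + … + r^4) = C₀ × r(1−r^4)/(1−r)
        = 4.589 × 0.6293 × (1 − 0.1568) / (1 − 0.6293) = 6.569 mg/L

6.57 mg/L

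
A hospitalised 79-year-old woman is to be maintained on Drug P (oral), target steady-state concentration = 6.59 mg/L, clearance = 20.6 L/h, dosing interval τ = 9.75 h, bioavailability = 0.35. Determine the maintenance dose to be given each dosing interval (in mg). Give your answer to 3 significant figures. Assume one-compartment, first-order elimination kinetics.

3780 mg

At steady state, F × (Dose/τ) = Css × CL.
Dose = Css × CL × τ / F = 6.59 × 20.60 × 9.75 / 0.35 = 3782 mg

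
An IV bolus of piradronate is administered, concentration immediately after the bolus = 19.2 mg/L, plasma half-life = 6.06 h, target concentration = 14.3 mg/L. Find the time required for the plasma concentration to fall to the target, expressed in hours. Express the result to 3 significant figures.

2.58 h

k = ln2 / t½ = 0.693147 / 6.06 = 0.1144 h⁻¹
t = ln(C₀ / C) / k = ln(19.20 / 14.3) / 0.1144
  = ln(1.343) / 0.1144 = 0.2949 / 0.1144 = 2.578 h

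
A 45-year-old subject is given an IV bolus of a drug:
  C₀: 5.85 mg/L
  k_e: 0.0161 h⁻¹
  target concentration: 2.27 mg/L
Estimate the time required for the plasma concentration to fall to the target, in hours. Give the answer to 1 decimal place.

58.8 h

t = ln(C₀ / C) / k = ln(5.850 / 2.27) / 0.01610
  = ln(2.577) / 0.01610 = 0.9466 / 0.01610 = 58.80 h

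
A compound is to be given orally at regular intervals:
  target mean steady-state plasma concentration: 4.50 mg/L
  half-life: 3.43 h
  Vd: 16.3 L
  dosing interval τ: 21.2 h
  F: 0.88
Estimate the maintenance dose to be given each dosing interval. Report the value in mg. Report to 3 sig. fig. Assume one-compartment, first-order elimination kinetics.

k = ln2 / t½ = 0.693147 / 3.43 = 0.2021 h⁻¹
CL = k × Vd = 0.2021 × 16.3 = 3.294 L/h
At steady state, F × (Dose/τ) = Css × CL.
Dose = Css × CL × τ / F = 4.50 × 3.294 × 21.2 / 0.88 = 357.1 mg

357 mg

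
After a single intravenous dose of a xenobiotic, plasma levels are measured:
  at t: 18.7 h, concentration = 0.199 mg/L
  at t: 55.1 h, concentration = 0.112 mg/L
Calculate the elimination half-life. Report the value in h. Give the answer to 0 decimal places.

44 h

k = ln(C₁/C₂) / (t₂ − t₁) = ln(0.199/0.112) / (55.1 − 18.7)
  = 0.5748 / 36.40 = 0.01579 h⁻¹
t½ = ln2 / k = 0.693147 / 0.01579 = 43.90 h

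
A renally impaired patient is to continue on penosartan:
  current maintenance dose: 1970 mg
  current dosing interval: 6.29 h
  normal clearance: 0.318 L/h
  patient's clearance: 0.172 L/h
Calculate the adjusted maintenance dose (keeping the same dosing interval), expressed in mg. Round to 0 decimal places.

1066 mg

To keep the same average steady-state level, dosing rate must scale with clearance.
CL ratio = 0.172 / 0.318 = 0.5409
New dose (same interval) = 1970 × 0.5409 = 1066 mg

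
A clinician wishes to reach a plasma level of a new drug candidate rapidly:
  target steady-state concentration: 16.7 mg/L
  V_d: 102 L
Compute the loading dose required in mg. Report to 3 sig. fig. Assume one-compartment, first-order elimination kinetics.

LD = Css × Vd = 16.7 × 102 = 1703 mg

1700 mg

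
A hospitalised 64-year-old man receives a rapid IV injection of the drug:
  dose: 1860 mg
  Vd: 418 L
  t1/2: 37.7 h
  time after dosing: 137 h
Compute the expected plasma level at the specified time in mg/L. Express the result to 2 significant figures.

0.36 mg/L

C₀ = Dose / Vd = 1860 / 418 = 4.450 mg/L
k = ln2 / t½ = 0.693147 / 37.7 = 0.01839 h⁻¹
C = C₀ · e^(−k·t) = 4.450 × e^(−0.01839 × 137)
  = 4.450 × 0.08051 = 0.3583 mg/L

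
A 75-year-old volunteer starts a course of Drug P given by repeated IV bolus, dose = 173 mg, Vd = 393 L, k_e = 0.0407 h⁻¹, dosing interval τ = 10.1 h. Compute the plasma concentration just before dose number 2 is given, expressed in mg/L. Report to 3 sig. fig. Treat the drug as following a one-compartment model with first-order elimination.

C₀ per dose = Dose / Vd = 173 / 393 = 0.4402 mg/L
Fraction remaining after one interval: r = e^(−kτ) = e^(−0.04070 × 10.1) = 0.6629
Before dose 2, 1 dose has been given (aged 1τ).
C_trough = C₀ × r = 0.4402 × 0.6629 = 0.2918 mg/L

0.292 mg/L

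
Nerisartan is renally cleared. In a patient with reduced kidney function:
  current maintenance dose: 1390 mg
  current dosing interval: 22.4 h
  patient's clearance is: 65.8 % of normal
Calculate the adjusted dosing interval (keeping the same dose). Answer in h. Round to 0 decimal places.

34 h

To keep the same average steady-state level, dosing rate must scale with clearance.
CL ratio = 65.8 / 100 = 0.6580
New interval (same dose) = 22.4 / 0.6580 = 34.04 h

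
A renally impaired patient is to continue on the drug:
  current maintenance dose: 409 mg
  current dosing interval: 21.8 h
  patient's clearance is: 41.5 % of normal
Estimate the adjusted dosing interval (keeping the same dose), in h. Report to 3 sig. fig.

52.5 h

To keep the same average steady-state level, dosing rate must scale with clearance.
CL ratio = 41.5 / 100 = 0.4150
New interval (same dose) = 21.8 / 0.4150 = 52.53 h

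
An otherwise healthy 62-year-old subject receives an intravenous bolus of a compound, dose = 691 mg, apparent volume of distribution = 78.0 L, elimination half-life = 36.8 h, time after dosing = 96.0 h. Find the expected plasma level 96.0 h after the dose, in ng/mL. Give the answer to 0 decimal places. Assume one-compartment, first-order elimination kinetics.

C₀ = Dose / Vd = 691.0 / 78.0 = 8.859 mg/L
k = ln2 / t½ = 0.693147 / 36.8 = 0.01884 h⁻¹
C = C₀ · e^(−k·t) = 8.859 × e^(−0.01884 × 96.0)
  = 8.859 × 0.1639 = 1.452 mg/L
Convert: 1.452 mg/L × 1000 = 1452 ng/mL

1452 ng/mL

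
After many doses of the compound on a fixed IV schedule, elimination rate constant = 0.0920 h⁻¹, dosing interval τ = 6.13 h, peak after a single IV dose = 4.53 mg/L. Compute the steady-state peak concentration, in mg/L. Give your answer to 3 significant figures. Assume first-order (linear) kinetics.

10.5 mg/L

e^(−kτ) = e^(−0.09200 × 6.13) = 0.5690
Accumulation ratio R = 1 / (1 − e^(−kτ)) = 1 / (1 − 0.5690) = 2.320
Steady-state peak = C₀ × R = 4.53 × 2.320 = 10.51 mg/L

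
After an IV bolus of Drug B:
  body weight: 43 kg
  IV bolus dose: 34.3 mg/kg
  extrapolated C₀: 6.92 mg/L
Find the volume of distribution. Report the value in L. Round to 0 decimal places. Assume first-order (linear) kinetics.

213 L

Dose = 34.3 × 43 = 1475 mg
Vd = Dose / C₀ = 1475 / 6.92 = 213.2 L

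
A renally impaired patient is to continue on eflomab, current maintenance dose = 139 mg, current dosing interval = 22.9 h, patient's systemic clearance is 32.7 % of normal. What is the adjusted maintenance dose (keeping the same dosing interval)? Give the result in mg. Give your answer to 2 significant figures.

To keep the same average steady-state level, dosing rate must scale with clearance.
CL ratio = 32.7 / 100 = 0.3270
New dose (same interval) = 139 × 0.3270 = 45.45 mg

45 mg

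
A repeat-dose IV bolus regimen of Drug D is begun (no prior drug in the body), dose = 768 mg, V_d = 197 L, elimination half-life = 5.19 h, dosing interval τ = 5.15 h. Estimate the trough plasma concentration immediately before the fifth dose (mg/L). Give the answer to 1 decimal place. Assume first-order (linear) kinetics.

C₀ per dose = Dose / Vd = 768 / 197 = 3.898 mg/L
k = ln2 / t½ = 0.693147 / 5.19 = 0.1336 h⁻¹
Fraction remaining after one interval: r = e^(−kτ) = e^(−0.1336 × 5.15) = 0.5026
Before dose 5, 4 doses have been given (aged 1τ, 2τ, 3τ, 4τ).
C_trough = C₀ × (r + r² + … + r^4) = C₀ × r(1−r^4)/(1−r)
        = 3.898 × 0.5026 × (1 − 0.06381) / (1 − 0.5026) = 3.687 mg/L

3.7 mg/L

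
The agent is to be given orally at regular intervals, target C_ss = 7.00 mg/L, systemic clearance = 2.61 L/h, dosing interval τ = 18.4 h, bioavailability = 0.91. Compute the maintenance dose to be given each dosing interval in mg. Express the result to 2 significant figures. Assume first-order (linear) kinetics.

At steady state, F × (Dose/τ) = Css × CL.
Dose = Css × CL × τ / F = 7.00 × 2.610 × 18.4 / 0.91 = 369.4 mg

370 mg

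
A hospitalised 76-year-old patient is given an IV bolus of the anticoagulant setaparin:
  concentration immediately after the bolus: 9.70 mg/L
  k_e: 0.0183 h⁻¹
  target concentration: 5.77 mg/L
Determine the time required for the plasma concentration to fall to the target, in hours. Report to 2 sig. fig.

t = ln(C₀ / C) / k = ln(9.700 / 5.77) / 0.01830
  = ln(1.681) / 0.01830 = 0.5194 / 0.01830 = 28.38 h

28 h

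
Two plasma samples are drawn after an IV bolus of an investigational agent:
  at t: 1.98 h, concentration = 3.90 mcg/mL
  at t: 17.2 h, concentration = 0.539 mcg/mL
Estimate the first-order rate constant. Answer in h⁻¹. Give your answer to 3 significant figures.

0.130 h⁻¹

k = ln(C₁/C₂) / (t₂ − t₁) = ln(3.90/0.539) / (17.2 − 1.98)
  = 1.979 / 15.22 = 0.1300 h⁻¹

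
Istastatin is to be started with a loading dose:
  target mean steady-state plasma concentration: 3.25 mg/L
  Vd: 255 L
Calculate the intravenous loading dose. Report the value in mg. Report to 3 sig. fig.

LD = Css × Vd = 3.25 × 255 = 828.8 mg

829 mg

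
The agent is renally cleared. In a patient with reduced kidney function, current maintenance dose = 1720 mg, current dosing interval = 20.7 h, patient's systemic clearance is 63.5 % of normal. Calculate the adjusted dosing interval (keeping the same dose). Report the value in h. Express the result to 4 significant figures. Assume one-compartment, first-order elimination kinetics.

To keep the same average steady-state level, dosing rate must scale with clearance.
CL ratio = 63.5 / 100 = 0.6350
New interval (same dose) = 20.7 / 0.6350 = 32.60 h

32.60 h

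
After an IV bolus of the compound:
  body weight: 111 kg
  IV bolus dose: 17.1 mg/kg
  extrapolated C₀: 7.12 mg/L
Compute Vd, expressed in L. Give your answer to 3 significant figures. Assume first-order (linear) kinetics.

Dose = 17.1 × 111 = 1898 mg
Vd = Dose / C₀ = 1898 / 7.12 = 266.6 L

267 L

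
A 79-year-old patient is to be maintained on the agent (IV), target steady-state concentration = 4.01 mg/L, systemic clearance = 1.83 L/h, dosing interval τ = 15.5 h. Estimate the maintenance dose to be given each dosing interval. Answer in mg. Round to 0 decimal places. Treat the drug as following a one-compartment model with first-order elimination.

114 mg

At steady state, Dose/τ = Css × CL.
Dose = Css × CL × τ = 4.01 × 1.830 × 15.5 = 113.7 mg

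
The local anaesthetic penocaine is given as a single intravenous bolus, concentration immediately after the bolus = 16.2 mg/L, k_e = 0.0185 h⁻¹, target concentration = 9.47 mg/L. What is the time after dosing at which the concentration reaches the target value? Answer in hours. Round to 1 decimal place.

t = ln(C₀ / C) / k = ln(16.20 / 9.47) / 0.01850
  = ln(1.711) / 0.01850 = 0.5371 / 0.01850 = 29.03 h

29.0 h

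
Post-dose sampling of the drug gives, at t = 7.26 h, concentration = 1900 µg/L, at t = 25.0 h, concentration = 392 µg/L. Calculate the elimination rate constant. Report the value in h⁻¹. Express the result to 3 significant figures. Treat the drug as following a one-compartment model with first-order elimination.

k = ln(C₁/C₂) / (t₂ − t₁) = ln(1900/392) / (25.0 − 7.26)
  = 1.578 / 17.74 = 0.08895 h⁻¹

0.0890 h⁻¹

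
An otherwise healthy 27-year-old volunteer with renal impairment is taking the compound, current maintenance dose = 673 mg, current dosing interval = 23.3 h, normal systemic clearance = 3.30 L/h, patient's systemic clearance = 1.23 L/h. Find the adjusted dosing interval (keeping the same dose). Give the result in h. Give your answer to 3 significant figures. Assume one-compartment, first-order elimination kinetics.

To keep the same average steady-state level, dosing rate must scale with clearance.
CL ratio = 1.23 / 3.30 = 0.3727
New interval (same dose) = 23.3 / 0.3727 = 62.52 h

62.5 h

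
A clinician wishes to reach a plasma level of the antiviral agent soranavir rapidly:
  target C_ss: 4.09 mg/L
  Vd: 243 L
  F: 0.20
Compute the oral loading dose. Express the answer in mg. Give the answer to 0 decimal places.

4969 mg

LD = Css × Vd / F = 4.09 × 243 / 0.20 = 4969 mg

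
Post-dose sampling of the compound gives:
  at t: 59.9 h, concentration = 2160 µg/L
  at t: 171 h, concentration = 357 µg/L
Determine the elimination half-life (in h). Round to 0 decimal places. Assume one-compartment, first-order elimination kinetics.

43 h

k = ln(C₁/C₂) / (t₂ − t₁) = ln(2160/357) / (171 − 59.9)
  = 1.800 / 111.1 = 0.01620 h⁻¹
t½ = ln2 / k = 0.693147 / 0.01620 = 42.79 h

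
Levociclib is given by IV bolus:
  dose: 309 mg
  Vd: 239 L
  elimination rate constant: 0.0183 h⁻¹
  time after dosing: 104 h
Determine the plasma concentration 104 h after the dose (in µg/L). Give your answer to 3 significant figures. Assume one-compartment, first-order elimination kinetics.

C₀ = Dose / Vd = 309.0 / 239 = 1.293 mg/L
C = C₀ · e^(−k·t) = 1.293 × e^(−0.01830 × 104)
  = 1.293 × 0.1491 = 0.1928 mg/L
Convert: 0.1928 mg/L × 1000 = 192.8 µg/L

193 µg/L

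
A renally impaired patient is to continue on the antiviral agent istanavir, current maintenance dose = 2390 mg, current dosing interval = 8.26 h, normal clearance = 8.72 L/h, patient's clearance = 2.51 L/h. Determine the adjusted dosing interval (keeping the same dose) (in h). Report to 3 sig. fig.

To keep the same average steady-state level, dosing rate must scale with clearance.
CL ratio = 2.51 / 8.72 = 0.2878
New interval (same dose) = 8.26 / 0.2878 = 28.70 h

28.7 h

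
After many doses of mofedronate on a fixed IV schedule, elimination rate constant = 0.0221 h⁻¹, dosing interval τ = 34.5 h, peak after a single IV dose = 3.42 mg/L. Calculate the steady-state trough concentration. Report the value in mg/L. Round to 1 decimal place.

e^(−kτ) = e^(−0.02210 × 34.5) = 0.4665
Accumulation ratio R = 1 / (1 − e^(−kτ)) = 1 / (1 − 0.4665) = 1.874
Steady-state trough = C₀ × R × e^(−kτ) = 3.42 × 1.874 × 0.4665 = 2.990 mg/L

3.0 mg/L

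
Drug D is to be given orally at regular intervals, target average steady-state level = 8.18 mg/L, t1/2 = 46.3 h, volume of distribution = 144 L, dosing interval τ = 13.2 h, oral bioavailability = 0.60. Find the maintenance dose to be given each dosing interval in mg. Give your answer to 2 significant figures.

k = ln2 / t½ = 0.693147 / 46.3 = 0.01497 h⁻¹
CL = k × Vd = 0.01497 × 144 = 2.156 L/h
At steady state, F × (Dose/τ) = Css × CL.
Dose = Css × CL × τ / F = 8.18 × 2.156 × 13.2 / 0.60 = 388.0 mg

390 mg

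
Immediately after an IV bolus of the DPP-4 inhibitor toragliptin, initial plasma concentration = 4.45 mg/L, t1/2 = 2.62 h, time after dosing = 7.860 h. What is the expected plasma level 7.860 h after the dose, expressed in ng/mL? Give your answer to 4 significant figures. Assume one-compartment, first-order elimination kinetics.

k = ln2 / t½ = 0.693147 / 2.62 = 0.2646 h⁻¹
t / t½ = 7.860 / 2.62 = 3 half-lives
C = C₀ × (1/2)^3 = 4.450 × 0.1250 = 0.5563 mg/L
Convert: 0.5563 mg/L × 1000 = 556.3 ng/mL

556.3 ng/mL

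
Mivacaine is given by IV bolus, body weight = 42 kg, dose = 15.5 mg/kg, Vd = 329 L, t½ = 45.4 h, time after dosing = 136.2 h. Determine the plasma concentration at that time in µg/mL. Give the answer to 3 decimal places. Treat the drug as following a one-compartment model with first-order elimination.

Total dose = 15.5 × 42 = 651.0 mg
C₀ = Dose / Vd = 651.0 / 329 = 1.979 mg/L
k = ln2 / t½ = 0.693147 / 45.4 = 0.01527 h⁻¹
t / t½ = 136.2 / 45.4 = 3 half-lives
C = C₀ × (1/2)^3 = 1.979 × 0.1250 = 0.2474 mg/L
(0.2474 mg/L = 0.2474 µg/mL)

0.247 µg/mL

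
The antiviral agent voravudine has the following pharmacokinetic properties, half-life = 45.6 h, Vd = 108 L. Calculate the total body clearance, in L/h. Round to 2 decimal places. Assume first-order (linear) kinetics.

k = ln2 / t½ = 0.693147 / 45.6 = 0.01520 h⁻¹
CL = k × Vd = 0.01520 × 108 = 1.642 L/h

1.64 L/h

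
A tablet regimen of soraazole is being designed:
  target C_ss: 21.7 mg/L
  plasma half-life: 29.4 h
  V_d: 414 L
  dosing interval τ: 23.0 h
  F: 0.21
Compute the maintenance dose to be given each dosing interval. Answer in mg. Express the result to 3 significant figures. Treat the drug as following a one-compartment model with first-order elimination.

23200 mg

k = ln2 / t½ = 0.693147 / 29.4 = 0.02358 h⁻¹
CL = k × Vd = 0.02358 × 414 = 9.762 L/h
At steady state, F × (Dose/τ) = Css × CL.
Dose = Css × CL × τ / F = 21.7 × 9.762 × 23.0 / 0.21 = 23200 mg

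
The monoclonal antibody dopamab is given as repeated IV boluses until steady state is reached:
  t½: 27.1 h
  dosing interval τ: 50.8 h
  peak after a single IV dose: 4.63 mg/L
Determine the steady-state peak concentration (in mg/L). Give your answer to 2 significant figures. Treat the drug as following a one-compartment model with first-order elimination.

k = ln2 / t½ = 0.693147 / 27.1 = 0.02558 h⁻¹
e^(−kτ) = e^(−0.02558 × 50.8) = 0.2727
Accumulation ratio R = 1 / (1 − e^(−kτ)) = 1 / (1 − 0.2727) = 1.375
Steady-state peak = C₀ × R = 4.63 × 1.375 = 6.366 mg/L

6.4 mg/L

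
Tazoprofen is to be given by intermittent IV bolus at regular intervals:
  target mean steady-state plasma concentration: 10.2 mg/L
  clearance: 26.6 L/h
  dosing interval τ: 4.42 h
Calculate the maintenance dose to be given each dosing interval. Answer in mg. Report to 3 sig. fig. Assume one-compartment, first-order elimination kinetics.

1200 mg

At steady state, Dose/τ = Css × CL.
Dose = Css × CL × τ = 10.2 × 26.60 × 4.42 = 1199 mg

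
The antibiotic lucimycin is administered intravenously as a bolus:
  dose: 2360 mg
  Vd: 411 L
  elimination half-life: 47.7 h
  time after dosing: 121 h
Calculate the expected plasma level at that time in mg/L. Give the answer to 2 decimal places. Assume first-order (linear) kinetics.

C₀ = Dose / Vd = 2360 / 411 = 5.742 mg/L
k = ln2 / t½ = 0.693147 / 47.7 = 0.01453 h⁻¹
C = C₀ · e^(−k·t) = 5.742 × e^(−0.01453 × 121)
  = 5.742 × 0.1724 = 0.9899 mg/L

0.99 mg/L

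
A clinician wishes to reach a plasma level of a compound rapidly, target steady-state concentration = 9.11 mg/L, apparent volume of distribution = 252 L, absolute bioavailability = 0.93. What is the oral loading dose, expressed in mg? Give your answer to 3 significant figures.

2470 mg

LD = Css × Vd / F = 9.11 × 252 / 0.93 = 2469 mg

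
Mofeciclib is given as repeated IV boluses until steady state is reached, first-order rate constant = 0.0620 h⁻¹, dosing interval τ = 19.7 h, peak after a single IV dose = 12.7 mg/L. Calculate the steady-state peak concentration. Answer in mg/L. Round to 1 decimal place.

e^(−kτ) = e^(−0.06200 × 19.7) = 0.2948
Accumulation ratio R = 1 / (1 − e^(−kτ)) = 1 / (1 − 0.2948) = 1.418
Steady-state peak = C₀ × R = 12.7 × 1.418 = 18.01 mg/L

18.0 mg/L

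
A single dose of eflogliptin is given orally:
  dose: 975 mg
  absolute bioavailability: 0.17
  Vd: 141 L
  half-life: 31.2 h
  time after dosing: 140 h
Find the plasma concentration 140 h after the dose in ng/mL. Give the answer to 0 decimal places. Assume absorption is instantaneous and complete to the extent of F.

Amount reaching circulation = F × Dose = 0.17 × 975.0 = 165.8 mg
C₀ = F·Dose / Vd = 165.8 / 141 = 1.176 mg/L
k = ln2 / t½ = 0.693147 / 31.2 = 0.02222 h⁻¹
C = C₀ · e^(−k·t) = 1.176 × e^(−0.02222 × 140)
  = 1.176 × 0.04457 = 0.05241 mg/L
Convert: 0.05241 mg/L × 1000 = 52.41 ng/mL

52 ng/mL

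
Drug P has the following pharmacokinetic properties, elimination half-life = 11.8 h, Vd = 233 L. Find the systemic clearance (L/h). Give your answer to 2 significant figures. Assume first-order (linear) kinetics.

14 L/h

k = ln2 / t½ = 0.693147 / 11.8 = 0.05874 h⁻¹
CL = k × Vd = 0.05874 × 233 = 13.69 L/h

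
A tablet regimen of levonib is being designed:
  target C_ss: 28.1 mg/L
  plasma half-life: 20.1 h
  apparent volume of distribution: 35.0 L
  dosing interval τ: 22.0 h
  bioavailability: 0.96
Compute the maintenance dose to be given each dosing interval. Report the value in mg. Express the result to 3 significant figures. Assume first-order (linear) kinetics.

777 mg

k = ln2 / t½ = 0.693147 / 20.1 = 0.03448 h⁻¹
CL = k × Vd = 0.03448 × 35.0 = 1.207 L/h
At steady state, F × (Dose/τ) = Css × CL.
Dose = Css × CL × τ / F = 28.1 × 1.207 × 22.0 / 0.96 = 777.3 mg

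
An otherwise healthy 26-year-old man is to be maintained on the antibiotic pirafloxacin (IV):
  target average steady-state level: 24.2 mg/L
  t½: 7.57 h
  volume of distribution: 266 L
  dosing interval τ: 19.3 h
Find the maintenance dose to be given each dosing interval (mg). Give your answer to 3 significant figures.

11400 mg

k = ln2 / t½ = 0.693147 / 7.57 = 0.09156 h⁻¹
CL = k × Vd = 0.09156 × 266 = 24.35 L/h
At steady state, Dose/τ = Css × CL.
Dose = Css × CL × τ = 24.2 × 24.35 × 19.3 = 11370 mg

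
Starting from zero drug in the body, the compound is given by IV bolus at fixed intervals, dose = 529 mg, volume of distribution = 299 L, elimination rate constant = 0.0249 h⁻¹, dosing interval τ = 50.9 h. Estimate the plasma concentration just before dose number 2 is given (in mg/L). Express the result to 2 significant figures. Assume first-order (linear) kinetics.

0.50 mg/L

C₀ per dose = Dose / Vd = 529 / 299 = 1.769 mg/L
Fraction remaining after one interval: r = e^(−kτ) = e^(−0.02490 × 50.9) = 0.2816
Before dose 2, 1 dose has been given (aged 1τ).
C_trough = C₀ × r = 1.769 × 0.2816 = 0.4982 mg/L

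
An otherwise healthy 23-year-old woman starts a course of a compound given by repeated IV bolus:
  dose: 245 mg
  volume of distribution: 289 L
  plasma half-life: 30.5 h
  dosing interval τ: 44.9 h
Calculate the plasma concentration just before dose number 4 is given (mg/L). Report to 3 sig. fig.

0.455 mg/L

C₀ per dose = Dose / Vd = 245 / 289 = 0.8478 mg/L
k = ln2 / t½ = 0.693147 / 30.5 = 0.02273 h⁻¹
Fraction remaining after one interval: r = e^(−kτ) = e^(−0.02273 × 44.9) = 0.3604
Before dose 4, 3 doses have been given (aged 1τ, 2τ, 3τ).
C_trough = C₀ × (r + r² + … + r^3) = C₀ × r(1−r^3)/(1−r)
        = 0.8478 × 0.3604 × (1 − 0.04681) / (1 − 0.3604) = 0.4554 mg/L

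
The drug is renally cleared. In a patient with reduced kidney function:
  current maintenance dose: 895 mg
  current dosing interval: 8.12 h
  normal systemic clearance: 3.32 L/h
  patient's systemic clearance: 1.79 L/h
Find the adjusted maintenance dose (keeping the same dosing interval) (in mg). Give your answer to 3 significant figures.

To keep the same average steady-state level, dosing rate must scale with clearance.
CL ratio = 1.79 / 3.32 = 0.5392
New dose (same interval) = 895 × 0.5392 = 482.6 mg

483 mg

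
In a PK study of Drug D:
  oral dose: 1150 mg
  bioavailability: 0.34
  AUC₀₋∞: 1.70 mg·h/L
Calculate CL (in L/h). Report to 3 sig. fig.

CL = F·Dose / AUC = 0.34 × 1150 / 1.70 = 230.0 L/h

230 L/h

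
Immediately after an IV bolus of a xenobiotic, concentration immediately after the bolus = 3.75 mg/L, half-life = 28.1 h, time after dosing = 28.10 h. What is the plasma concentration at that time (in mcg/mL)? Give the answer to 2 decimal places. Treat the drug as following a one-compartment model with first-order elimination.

1.88 mcg/mL

k = ln2 / t½ = 0.693147 / 28.1 = 0.02467 h⁻¹
t / t½ = 28.10 / 28.1 = 1 half-lives
C = C₀ × (1/2)^1 = 3.750 × 0.5000 = 1.875 mg/L
(1.875 mg/L = 1.875 mcg/mL)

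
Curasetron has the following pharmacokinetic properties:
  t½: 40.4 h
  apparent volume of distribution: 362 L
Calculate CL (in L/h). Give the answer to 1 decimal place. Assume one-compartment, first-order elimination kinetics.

6.2 L/h

k = ln2 / t½ = 0.693147 / 40.4 = 0.01716 h⁻¹
CL = k × Vd = 0.01716 × 362 = 6.212 L/h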